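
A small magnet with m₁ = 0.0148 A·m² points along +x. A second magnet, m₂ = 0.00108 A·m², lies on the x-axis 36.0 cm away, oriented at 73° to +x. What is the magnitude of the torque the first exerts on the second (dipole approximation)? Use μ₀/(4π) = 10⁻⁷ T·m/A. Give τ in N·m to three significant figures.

Dipole B is on the axis of dipole A, so B₁ there is axial: B₁ = (μ₀/4π)·2m₁/r³ along +x.
B₁ = 2(10⁻⁷)(0.0148)/(0.360)³ = 6.344×10⁻⁸ T.
τ = m₂ B₁ sinθ.
τ = (0.00108)(6.344×10⁻⁸)·sin73° = 6.552×10⁻¹¹ N·m.

τ ≈ 6.55×10⁻¹¹ N·m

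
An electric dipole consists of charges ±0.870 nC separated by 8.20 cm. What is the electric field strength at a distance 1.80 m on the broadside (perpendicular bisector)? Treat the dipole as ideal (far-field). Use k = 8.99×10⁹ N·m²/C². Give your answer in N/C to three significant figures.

E ≈ 0.110 N/C

Dipole moment p = qd = (8.70×10⁻¹⁰ C)(0.0820 m) = 7.134×10⁻¹¹ C·m.
In the equatorial plane E = kp/r³.
E = (8.99×10⁹)(7.134×10⁻¹¹) / (1.80)³ = 0.1100 N/C.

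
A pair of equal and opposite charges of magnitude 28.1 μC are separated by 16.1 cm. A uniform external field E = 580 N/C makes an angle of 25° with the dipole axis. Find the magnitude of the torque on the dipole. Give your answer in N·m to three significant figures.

τ ≈ 0.00111 N·m

Dipole moment p = qd = (2.81×10⁻⁵ C)(0.161 m) = 4.524×10⁻⁶ C·m.
Torque on an electric dipole: τ = pE sinθ.
τ = (4.524×10⁻⁶)(580)·sin25° = 0.001109 N·m.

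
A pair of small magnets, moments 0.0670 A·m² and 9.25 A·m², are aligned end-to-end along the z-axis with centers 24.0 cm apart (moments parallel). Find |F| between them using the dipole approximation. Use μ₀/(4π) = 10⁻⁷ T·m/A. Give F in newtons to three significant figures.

F ≈ 1.12×10⁻⁴ N

On-axis B of dipole 1: B = (μ₀/4π)·2m₁/r³. Force on dipole 2: F = m₂·dB/dr.
dB/dr = −(μ₀/4π)·6m₁/r⁴, so |F| = (μ₀/4π)·6m₁m₂/r⁴.
F = 6(10⁻⁷)(0.0670)(9.25)/(0.240)⁴ = 1.121×10⁻⁴ N.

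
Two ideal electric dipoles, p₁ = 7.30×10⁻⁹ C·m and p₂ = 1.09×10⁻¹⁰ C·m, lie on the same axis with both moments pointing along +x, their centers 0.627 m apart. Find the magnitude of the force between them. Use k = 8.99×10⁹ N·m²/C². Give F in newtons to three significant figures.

F ≈ 2.78×10⁻⁷ N

On-axis field of dipole 1 at distance r: E = 2kp₁/r³. Force on dipole 2 is F = p₂·dE/dr (gradient along axis).
dE/dr = −6kp₁/r⁴, so |F| = 6kp₁p₂/r⁴ (attractive for aligned moments).
F = 6(8.99×10⁹)(7.30×10⁻⁹)(1.09×10⁻¹⁰)/(0.627)⁴ = 2.777×10⁻⁷ N.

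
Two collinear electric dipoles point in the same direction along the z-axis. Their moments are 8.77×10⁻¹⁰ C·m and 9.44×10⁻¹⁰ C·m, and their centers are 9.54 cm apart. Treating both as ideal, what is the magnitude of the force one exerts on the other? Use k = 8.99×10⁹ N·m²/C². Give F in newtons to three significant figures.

On-axis field of dipole 1 at distance r: E = 2kp₁/r³. Force on dipole 2 is F = p₂·dE/dr (gradient along axis).
dE/dr = −6kp₁/r⁴, so |F| = 6kp₁p₂/r⁴ (attractive for aligned moments).
F = 6(8.99×10⁹)(8.77×10⁻¹⁰)(9.44×10⁻¹⁰)/(0.0954)⁴ = 5.391×10⁻⁴ N.

F ≈ 5.39×10⁻⁴ N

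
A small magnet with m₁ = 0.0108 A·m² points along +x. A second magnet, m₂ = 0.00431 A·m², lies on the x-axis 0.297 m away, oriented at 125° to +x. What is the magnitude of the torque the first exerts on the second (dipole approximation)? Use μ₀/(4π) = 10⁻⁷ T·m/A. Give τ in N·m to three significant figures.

τ ≈ 2.91×10⁻¹⁰ N·m

Dipole B is on the axis of dipole A, so B₁ there is axial: B₁ = (μ₀/4π)·2m₁/r³ along +x.
B₁ = 2(10⁻⁷)(0.0108)/(0.297)³ = 8.245×10⁻⁸ T.
τ = m₂ B₁ sinθ.
τ = (0.00431)(8.245×10⁻⁸)·sin125° = 2.911×10⁻¹⁰ N·m.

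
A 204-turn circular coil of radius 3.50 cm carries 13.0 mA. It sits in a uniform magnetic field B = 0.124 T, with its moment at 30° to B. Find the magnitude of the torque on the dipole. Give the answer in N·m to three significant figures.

τ ≈ 6.33×10⁻⁴ N·m

m = NIA = NIπa² = 204·(0.0130)·π·(0.0350)² = 0.01021 A·m².
Torque on a magnetic dipole: τ = mB sinθ.
τ = (0.01021)(0.124)·sin30° = 6.330×10⁻⁴ N·m.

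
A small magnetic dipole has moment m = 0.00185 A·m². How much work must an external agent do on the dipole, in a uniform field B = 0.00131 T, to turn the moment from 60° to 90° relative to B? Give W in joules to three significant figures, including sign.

W ≈ 1.21×10⁻⁶ J

W_ext = ΔU = −mB cosθ₂ + mB cosθ₁ = mB(cosθ₁ − cosθ₂).
W = (0.00185)(0.00131)·(cos60° − cos90°) = (2.424×10⁻⁶)·(+0.5000) = 1.212×10⁻⁶ J.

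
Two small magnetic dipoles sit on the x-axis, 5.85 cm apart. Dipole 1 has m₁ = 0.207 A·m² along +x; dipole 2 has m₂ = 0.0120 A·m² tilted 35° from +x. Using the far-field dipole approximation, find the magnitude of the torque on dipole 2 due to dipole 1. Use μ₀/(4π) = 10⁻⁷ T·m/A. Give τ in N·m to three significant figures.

τ ≈ 1.42×10⁻⁶ N·m

Dipole B is on the axis of dipole A, so B₁ there is axial: B₁ = (μ₀/4π)·2m₁/r³ along +x.
B₁ = 2(10⁻⁷)(0.207)/(0.0585)³ = 2.068×10⁻⁴ T.
τ = m₂ B₁ sinθ.
τ = (0.0120)(2.068×10⁻⁴)·sin35° = 1.423×10⁻⁶ N·m.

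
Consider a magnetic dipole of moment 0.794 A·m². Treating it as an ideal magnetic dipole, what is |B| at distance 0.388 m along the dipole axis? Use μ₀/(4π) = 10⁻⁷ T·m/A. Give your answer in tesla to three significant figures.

On axis B = (μ₀/4π)·2m/r³.
B = 2·(10⁻⁷)·(0.794) / (0.388)³ = 2.719×10⁻⁶ T.

B ≈ 2.72×10⁻⁶ T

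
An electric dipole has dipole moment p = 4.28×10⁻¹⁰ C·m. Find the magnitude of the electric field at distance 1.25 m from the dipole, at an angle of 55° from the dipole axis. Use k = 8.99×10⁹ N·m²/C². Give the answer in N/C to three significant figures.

At angle θ the dipole field magnitude is E = (kp/r³)·√(1 + 3cos²θ).
kp/r³ = (8.99×10⁹)(4.28×10⁻¹⁰) / (1.25)³ = 1.970 N/C.
√(1 + 3cos²55°) = √(1 + 3·0.3290) = √1.9870 ≈ 1.4096.
E ≈ 1.970 × 1.410 = 2.777 N/C.

E ≈ 2.78 N/C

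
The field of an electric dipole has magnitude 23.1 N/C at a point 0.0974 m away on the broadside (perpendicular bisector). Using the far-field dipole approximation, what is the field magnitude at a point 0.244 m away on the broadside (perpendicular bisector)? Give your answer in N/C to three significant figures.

E ≈ 1.47 N/C

Dipole fields scale as 1/r³ in the far field; the geometry is the same at both points.
E₂ = E₁ · (r₁/r₂)³ = 23.1 · (0.0974/0.244)³.
(r₁/r₂)³ = (0.3992)³ = 0.06361.
E₂ ≈ 1.469 N/C.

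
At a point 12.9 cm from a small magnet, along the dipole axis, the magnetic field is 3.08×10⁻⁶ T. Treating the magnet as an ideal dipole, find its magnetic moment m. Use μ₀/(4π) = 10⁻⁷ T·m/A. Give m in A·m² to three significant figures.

m ≈ 0.0331 A·m²

On axis B = (μ₀/4π)·2m/r³, so m = Br³·4π/(μ₀·2).
m = (3.08×10⁻⁶)·(0.129)³ / (2·10⁻⁷) = 0.03306 A·m².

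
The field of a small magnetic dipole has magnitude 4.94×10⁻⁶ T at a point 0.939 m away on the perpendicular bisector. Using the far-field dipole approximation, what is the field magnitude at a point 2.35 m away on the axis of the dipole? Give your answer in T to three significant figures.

Dipole fields scale as 1/r³ in the far field.
The axial field is twice the equatorial field at the same r, so the geometry factor is 2/1.
B₂ = B₁ · (2/1) · (r₁/r₂)³ = 4.94×10⁻⁶ · 2 · (0.939/2.35)³.
(r₁/r₂)³ = (0.3996)³ = 0.0638.
B₂ ≈ 6.303×10⁻⁷ T.

B ≈ 6.30×10⁻⁷ T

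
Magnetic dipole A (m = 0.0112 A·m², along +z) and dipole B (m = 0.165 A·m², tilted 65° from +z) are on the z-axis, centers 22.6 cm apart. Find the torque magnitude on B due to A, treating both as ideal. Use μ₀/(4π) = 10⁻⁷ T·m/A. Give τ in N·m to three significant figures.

τ ≈ 2.90×10⁻⁸ N·m

Dipole B is on the axis of dipole A, so B₁ there is axial: B₁ = (μ₀/4π)·2m₁/r³ along +z.
B₁ = 2(10⁻⁷)(0.0112)/(0.226)³ = 1.941×10⁻⁷ T.
τ = m₂ B₁ sinθ.
τ = (0.165)(1.941×10⁻⁷)·sin65° = 2.902×10⁻⁸ N·m.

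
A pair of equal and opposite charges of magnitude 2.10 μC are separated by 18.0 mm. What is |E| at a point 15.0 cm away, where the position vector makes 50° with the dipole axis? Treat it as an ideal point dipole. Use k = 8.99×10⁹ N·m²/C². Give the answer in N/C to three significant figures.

E ≈ 1.51×10⁵ N/C

Dipole moment p = qd = (2.10×10⁻⁶ C)(0.0180 m) = 3.78×10⁻⁸ C·m.
At angle θ the dipole field magnitude is E = (kp/r³)·√(1 + 3cos²θ).
kp/r³ = (8.99×10⁹)(3.78×10⁻⁸) / (0.150)³ = 1.007×10⁵ N/C.
√(1 + 3cos²50°) = √(1 + 3·0.4132) = √2.2395 ≈ 1.4965.
E ≈ 1.007×10⁵ × 1.497 = 1.507×10⁵ N/C.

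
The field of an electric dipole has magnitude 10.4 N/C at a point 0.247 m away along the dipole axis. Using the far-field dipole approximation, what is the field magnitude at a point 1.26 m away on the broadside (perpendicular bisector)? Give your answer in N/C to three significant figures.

Dipole fields scale as 1/r³ in the far field.
The axial field is twice the equatorial field at the same r, so the geometry factor is 1/2.
E₂ = E₁ · (1/2) · (r₁/r₂)³ = 10.4 · 0.5 · (0.247/1.26)³.
(r₁/r₂)³ = (0.196)³ = 0.007533.
E₂ ≈ 0.03917 N/C.

E ≈ 0.0392 N/C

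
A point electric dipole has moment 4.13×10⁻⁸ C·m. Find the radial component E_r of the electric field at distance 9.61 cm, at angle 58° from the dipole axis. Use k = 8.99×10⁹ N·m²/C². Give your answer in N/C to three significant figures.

For a dipole, E_r = (2kp cosθ)/r³.
kp/r³ = (8.99×10⁹)(4.13×10⁻⁸)/(0.0961)³ = 4.183×10⁵ N/C.
E_r = 2·4.183×10⁵·cos58° = 4.434×10⁵ N/C.

E_r ≈ 4.43×10⁵ N/C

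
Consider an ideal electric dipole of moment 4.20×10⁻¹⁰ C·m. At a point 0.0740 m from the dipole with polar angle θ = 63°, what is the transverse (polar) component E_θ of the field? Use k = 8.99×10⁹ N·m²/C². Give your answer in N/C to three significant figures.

For a dipole, E_θ = (kp sinθ)/r³.
kp/r³ = (8.99×10⁹)(4.20×10⁻¹⁰)/(0.0740)³ = 9318 N/C.
E_θ = 9318·sin63° = 8302 N/C.

E_θ ≈ 8300 N/C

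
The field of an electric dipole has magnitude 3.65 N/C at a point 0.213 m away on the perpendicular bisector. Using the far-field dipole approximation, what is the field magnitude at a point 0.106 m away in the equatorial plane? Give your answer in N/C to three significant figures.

Dipole fields scale as 1/r³ in the far field; the geometry is the same at both points.
E₂ = E₁ · (r₁/r₂)³ = 3.65 · (0.213/0.106)³.
(r₁/r₂)³ = (2.009)³ = 8.114.
E₂ ≈ 29.62 N/C.

E ≈ 29.6 N/C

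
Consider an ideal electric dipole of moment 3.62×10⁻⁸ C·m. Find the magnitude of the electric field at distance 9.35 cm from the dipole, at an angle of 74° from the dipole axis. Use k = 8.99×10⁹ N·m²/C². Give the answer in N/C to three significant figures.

At angle θ the dipole field magnitude is E = (kp/r³)·√(1 + 3cos²θ).
kp/r³ = (8.99×10⁹)(3.62×10⁻⁸) / (0.0935)³ = 3.981×10⁵ N/C.
√(1 + 3cos²74°) = √(1 + 3·0.0760) = √1.2279 ≈ 1.1081.
E ≈ 3.981×10⁵ × 1.108 = 4.412×10⁵ N/C.

E ≈ 4.41×10⁵ N/C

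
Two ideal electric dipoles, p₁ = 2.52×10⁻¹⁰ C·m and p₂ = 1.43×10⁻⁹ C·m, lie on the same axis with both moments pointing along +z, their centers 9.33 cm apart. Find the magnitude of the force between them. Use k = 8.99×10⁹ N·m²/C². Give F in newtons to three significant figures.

F ≈ 2.57×10⁻⁴ N

On-axis field of dipole 1 at distance r: E = 2kp₁/r³. Force on dipole 2 is F = p₂·dE/dr (gradient along axis).
dE/dr = −6kp₁/r⁴, so |F| = 6kp₁p₂/r⁴ (attractive for aligned moments).
F = 6(8.99×10⁹)(2.52×10⁻¹⁰)(1.43×10⁻⁹)/(0.0933)⁴ = 2.565×10⁻⁴ N.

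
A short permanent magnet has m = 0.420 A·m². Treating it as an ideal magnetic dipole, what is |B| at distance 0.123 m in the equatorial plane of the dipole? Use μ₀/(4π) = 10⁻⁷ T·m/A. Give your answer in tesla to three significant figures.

B ≈ 2.26×10⁻⁵ T

In the equatorial plane B = (μ₀/4π)·m/r³ (half the axial value).
B = (10⁻⁷)·(0.420) / (0.123)³ = 2.257×10⁻⁵ T.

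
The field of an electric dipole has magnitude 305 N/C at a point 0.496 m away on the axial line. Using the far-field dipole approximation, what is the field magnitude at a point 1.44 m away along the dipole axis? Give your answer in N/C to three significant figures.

Dipole fields scale as 1/r³ in the far field; the geometry is the same at both points.
E₂ = E₁ · (r₁/r₂)³ = 305 · (0.496/1.44)³.
(r₁/r₂)³ = (0.3444)³ = 0.04087.
E₂ ≈ 12.46 N/C.

E ≈ 12.5 N/C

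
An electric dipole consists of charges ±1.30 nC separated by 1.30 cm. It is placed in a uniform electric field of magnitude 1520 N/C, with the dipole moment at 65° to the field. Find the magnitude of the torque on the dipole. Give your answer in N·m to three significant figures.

Dipole moment p = qd = (1.30×10⁻⁹ C)(0.0130 m) = 1.69×10⁻¹¹ C·m.
Torque on an electric dipole: τ = pE sinθ.
τ = (1.69×10⁻¹¹)(1520)·sin65° = 2.328×10⁻⁸ N·m.

τ ≈ 2.33×10⁻⁸ N·m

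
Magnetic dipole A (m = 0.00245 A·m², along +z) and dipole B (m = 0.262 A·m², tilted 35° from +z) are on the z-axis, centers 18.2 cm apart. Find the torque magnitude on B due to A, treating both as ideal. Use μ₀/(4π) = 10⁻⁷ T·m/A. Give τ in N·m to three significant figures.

Dipole B is on the axis of dipole A, so B₁ there is axial: B₁ = (μ₀/4π)·2m₁/r³ along +z.
B₁ = 2(10⁻⁷)(0.00245)/(0.182)³ = 8.128×10⁻⁸ T.
τ = m₂ B₁ sinθ.
τ = (0.262)(8.128×10⁻⁸)·sin35° = 1.221×10⁻⁸ N·m.

τ ≈ 1.22×10⁻⁸ N·m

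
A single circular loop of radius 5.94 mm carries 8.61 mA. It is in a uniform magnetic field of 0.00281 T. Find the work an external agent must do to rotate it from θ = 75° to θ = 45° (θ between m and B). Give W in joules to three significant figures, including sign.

Magnetic moment m = IA = Iπa² = (0.00861)·π·(0.00594)² = 9.544×10⁻⁷ A·m².
W_ext = ΔU = −mB cosθ₂ + mB cosθ₁ = mB(cosθ₁ − cosθ₂).
W = (9.544×10⁻⁷)(0.00281)·(cos75° − cos45°) = (2.682×10⁻⁹)·(-0.4483) = -1.202×10⁻⁹ J.

W ≈ -1.20×10⁻⁹ J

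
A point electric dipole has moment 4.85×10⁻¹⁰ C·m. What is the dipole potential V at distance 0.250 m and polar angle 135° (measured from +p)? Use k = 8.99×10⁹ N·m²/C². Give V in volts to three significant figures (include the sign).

V ≈ -49.3 V

The dipole potential is V = kp cosθ / r².
V = (8.99×10⁹)(4.85×10⁻¹⁰)·cos135° / (0.250)² = -49.33 V.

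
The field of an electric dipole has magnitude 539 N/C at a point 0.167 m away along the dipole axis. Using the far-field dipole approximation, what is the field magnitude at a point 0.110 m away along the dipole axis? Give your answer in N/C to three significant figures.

E ≈ 1890 N/C

Dipole fields scale as 1/r³ in the far field; the geometry is the same at both points.
E₂ = E₁ · (r₁/r₂)³ = 539 · (0.167/0.110)³.
(r₁/r₂)³ = (1.518)³ = 3.499.
E₂ ≈ 1886 N/C.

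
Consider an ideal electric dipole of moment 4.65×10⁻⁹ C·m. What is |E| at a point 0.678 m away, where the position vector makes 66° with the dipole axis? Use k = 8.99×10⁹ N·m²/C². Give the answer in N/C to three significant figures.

At angle θ the dipole field magnitude is E = (kp/r³)·√(1 + 3cos²θ).
kp/r³ = (8.99×10⁹)(4.65×10⁻⁹) / (0.678)³ = 134.1 N/C.
√(1 + 3cos²66°) = √(1 + 3·0.1654) = √1.4963 ≈ 1.2232.
E ≈ 134.1 × 1.223 = 164.1 N/C.

E ≈ 164 N/C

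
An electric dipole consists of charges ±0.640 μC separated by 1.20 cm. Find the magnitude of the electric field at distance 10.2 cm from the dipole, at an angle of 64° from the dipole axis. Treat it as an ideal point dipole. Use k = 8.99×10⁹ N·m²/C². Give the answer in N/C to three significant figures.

Dipole moment p = qd = (6.40×10⁻⁷ C)(0.0120 m) = 7.68×10⁻⁹ C·m.
At angle θ the dipole field magnitude is E = (kp/r³)·√(1 + 3cos²θ).
kp/r³ = (8.99×10⁹)(7.68×10⁻⁹) / (0.102)³ = 6.506×10⁴ N/C.
√(1 + 3cos²64°) = √(1 + 3·0.1922) = √1.5765 ≈ 1.2556.
E ≈ 6.506×10⁴ × 1.256 = 8.169×10⁴ N/C.

E ≈ 8.17×10⁴ N/C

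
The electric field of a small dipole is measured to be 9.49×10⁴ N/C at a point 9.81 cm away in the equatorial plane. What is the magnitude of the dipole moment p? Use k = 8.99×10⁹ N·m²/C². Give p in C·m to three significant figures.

p ≈ 9.97×10⁻⁹ C·m

In the equatorial plane E = kp/r³, so p = Er³/(k).
p = (9.49×10⁴)·(0.0981)³ / (8.99×10⁹) = 9.966×10⁻⁹ C·m.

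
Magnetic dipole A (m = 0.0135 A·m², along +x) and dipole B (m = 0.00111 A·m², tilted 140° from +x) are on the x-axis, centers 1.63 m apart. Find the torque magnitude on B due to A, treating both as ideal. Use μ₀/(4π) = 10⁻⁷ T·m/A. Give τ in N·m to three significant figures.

τ ≈ 4.45×10⁻¹³ N·m

Dipole B is on the axis of dipole A, so B₁ there is axial: B₁ = (μ₀/4π)·2m₁/r³ along +x.
B₁ = 2(10⁻⁷)(0.0135)/(1.63)³ = 6.234×10⁻¹⁰ T.
τ = m₂ B₁ sinθ.
τ = (0.00111)(6.234×10⁻¹⁰)·sin140° = 4.448×10⁻¹³ N·m.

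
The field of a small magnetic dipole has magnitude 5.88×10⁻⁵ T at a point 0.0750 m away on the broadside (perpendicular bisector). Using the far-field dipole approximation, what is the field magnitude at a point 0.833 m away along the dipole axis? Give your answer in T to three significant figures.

B ≈ 8.58×10⁻⁸ T

Dipole fields scale as 1/r³ in the far field.
The axial field is twice the equatorial field at the same r, so the geometry factor is 2/1.
B₂ = B₁ · (2/1) · (r₁/r₂)³ = 5.88×10⁻⁵ · 2 · (0.0750/0.833)³.
(r₁/r₂)³ = (0.09004)³ = 0.0007299.
B₂ ≈ 8.583×10⁻⁸ T.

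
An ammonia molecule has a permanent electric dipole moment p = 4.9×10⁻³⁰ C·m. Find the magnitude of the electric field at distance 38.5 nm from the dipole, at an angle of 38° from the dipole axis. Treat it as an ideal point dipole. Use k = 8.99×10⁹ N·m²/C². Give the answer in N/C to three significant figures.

At angle θ the dipole field magnitude is E = (kp/r³)·√(1 + 3cos²θ).
kp/r³ = (8.99×10⁹)(4.90×10⁻³⁰) / (3.85×10⁻⁸)³ = 771.9 N/C.
√(1 + 3cos²38°) = √(1 + 3·0.6210) = √2.8629 ≈ 1.6920.
E ≈ 771.9 × 1.692 = 1306 N/C.

E ≈ 1310 N/C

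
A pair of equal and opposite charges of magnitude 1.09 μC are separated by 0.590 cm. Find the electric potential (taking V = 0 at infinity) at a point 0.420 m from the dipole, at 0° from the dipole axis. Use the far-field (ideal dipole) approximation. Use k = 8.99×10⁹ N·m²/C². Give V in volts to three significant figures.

Dipole moment p = qd = (1.09×10⁻⁶ C)(0.00590 m) = 6.431×10⁻⁹ C·m.
The dipole potential is V = kp cosθ / r².
V = (8.99×10⁹)(6.431×10⁻⁹)·cos0° / (0.420)² = 327.7 V.

V ≈ 328 V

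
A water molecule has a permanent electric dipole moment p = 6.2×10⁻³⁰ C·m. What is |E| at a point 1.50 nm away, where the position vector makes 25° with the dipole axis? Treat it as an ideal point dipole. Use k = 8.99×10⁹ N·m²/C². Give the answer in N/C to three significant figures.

At angle θ the dipole field magnitude is E = (kp/r³)·√(1 + 3cos²θ).
kp/r³ = (8.99×10⁹)(6.20×10⁻³⁰) / (1.50×10⁻⁹)³ = 1.651×10⁷ N/C.
√(1 + 3cos²25°) = √(1 + 3·0.8214) = √3.4642 ≈ 1.8612.
E ≈ 1.651×10⁷ × 1.861 = 3.074×10⁷ N/C.

E ≈ 3.07×10⁷ N/C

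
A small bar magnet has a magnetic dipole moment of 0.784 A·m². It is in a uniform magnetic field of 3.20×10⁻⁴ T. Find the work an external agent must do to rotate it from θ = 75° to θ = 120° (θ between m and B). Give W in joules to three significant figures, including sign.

W_ext = ΔU = −mB cosθ₂ + mB cosθ₁ = mB(cosθ₁ − cosθ₂).
W = (0.784)(3.20×10⁻⁴)·(cos75° − cos120°) = (2.509×10⁻⁴)·(+0.7588) = 1.904×10⁻⁴ J.

W ≈ 1.90×10⁻⁴ J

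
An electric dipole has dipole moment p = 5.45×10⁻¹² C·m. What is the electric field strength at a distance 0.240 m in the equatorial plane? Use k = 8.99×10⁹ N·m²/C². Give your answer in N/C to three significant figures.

In the equatorial plane E = kp/r³.
E = (8.99×10⁹)(5.45×10⁻¹²) / (0.240)³ = 3.544 N/C.

E ≈ 3.54 N/C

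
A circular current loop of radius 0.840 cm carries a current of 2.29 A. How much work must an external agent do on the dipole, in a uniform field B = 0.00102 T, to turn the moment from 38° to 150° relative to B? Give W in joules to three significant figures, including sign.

W ≈ 8.56×10⁻⁷ J

Magnetic moment m = IA = Iπa² = (2.29)·π·(0.00840)² = 5.076×10⁻⁴ A·m².
W_ext = ΔU = −mB cosθ₂ + mB cosθ₁ = mB(cosθ₁ − cosθ₂).
W = (5.076×10⁻⁴)(0.00102)·(cos38° − cos150°) = (5.178×10⁻⁷)·(+1.6540) = 8.564×10⁻⁷ J.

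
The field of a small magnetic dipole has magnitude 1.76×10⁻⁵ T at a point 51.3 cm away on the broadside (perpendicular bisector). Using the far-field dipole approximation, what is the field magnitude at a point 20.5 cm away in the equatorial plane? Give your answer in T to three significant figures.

Dipole fields scale as 1/r³ in the far field; the geometry is the same at both points.
B₂ = B₁ · (r₁/r₂)³ = 1.76×10⁻⁵ · (51.3/20.5)³.
(r₁/r₂)³ = (2.502)³ = 15.67.
B₂ ≈ 2.758×10⁻⁴ T.

B ≈ 2.76×10⁻⁴ T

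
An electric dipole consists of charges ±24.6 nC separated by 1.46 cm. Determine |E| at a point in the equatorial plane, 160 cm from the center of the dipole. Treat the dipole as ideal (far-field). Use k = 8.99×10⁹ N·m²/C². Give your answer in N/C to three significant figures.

E ≈ 0.788 N/C

Dipole moment p = qd = (2.46×10⁻⁸ C)(0.0146 m) = 3.592×10⁻¹⁰ C·m.
On the perpendicular bisector E = kp/r³ (half the axial value at the same distance).
E = (8.99×10⁹)(3.592×10⁻¹⁰) / (1.60)³ = 0.7884 N/C.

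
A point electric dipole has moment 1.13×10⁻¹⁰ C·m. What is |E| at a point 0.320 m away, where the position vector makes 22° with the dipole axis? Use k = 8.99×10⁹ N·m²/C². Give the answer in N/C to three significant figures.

At angle θ the dipole field magnitude is E = (kp/r³)·√(1 + 3cos²θ).
kp/r³ = (8.99×10⁹)(1.13×10⁻¹⁰) / (0.320)³ = 31.00 N/C.
√(1 + 3cos²22°) = √(1 + 3·0.8597) = √3.5790 ≈ 1.8918.
E ≈ 31.00 × 1.892 = 58.65 N/C.

E ≈ 58.7 N/C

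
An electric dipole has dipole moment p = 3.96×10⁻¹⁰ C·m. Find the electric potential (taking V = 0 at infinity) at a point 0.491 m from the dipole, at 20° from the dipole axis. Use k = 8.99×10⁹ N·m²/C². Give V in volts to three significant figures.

V ≈ 13.9 V

The dipole potential is V = kp cosθ / r².
V = (8.99×10⁹)(3.96×10⁻¹⁰)·cos20° / (0.491)² = 13.88 V.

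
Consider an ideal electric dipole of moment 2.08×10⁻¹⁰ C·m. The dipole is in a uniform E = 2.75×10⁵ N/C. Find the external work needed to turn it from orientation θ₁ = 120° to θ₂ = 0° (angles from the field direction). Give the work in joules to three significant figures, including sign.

W ≈ -8.58×10⁻⁵ J

W_ext = ΔU = U(θ₂) − U(θ₁) = −pE cosθ₂ − (−pE cosθ₁) = pE(cosθ₁ − cosθ₂).
W = (2.08×10⁻¹⁰)(2.75×10⁵)·(cos120° − cos0°) = (5.720×10⁻⁵)·(-1.5000) = -8.580×10⁻⁵ J.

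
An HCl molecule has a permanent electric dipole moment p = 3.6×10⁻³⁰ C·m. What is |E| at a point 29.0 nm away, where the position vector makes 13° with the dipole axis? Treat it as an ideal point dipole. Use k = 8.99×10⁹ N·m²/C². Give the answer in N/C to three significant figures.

E ≈ 2600 N/C

At angle θ the dipole field magnitude is E = (kp/r³)·√(1 + 3cos²θ).
kp/r³ = (8.99×10⁹)(3.60×10⁻³⁰) / (2.90×10⁻⁸)³ = 1327 N/C.
√(1 + 3cos²13°) = √(1 + 3·0.9494) = √3.8482 ≈ 1.9617.
E ≈ 1327 × 1.962 = 2603 N/C.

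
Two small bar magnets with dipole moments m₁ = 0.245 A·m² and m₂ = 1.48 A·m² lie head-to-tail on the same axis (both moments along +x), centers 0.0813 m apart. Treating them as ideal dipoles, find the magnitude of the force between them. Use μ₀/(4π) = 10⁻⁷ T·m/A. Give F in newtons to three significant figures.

F ≈ 0.00498 N

On-axis B of dipole 1: B = (μ₀/4π)·2m₁/r³. Force on dipole 2: F = m₂·dB/dr.
dB/dr = −(μ₀/4π)·6m₁/r⁴, so |F| = (μ₀/4π)·6m₁m₂/r⁴.
F = 6(10⁻⁷)(0.245)(1.48)/(0.0813)⁴ = 0.004980 N.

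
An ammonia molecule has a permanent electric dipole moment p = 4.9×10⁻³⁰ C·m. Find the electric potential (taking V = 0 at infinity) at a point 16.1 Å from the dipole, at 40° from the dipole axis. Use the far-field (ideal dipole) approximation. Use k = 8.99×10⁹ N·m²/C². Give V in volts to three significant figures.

V ≈ 0.0130 V

The dipole potential is V = kp cosθ / r².
V = (8.99×10⁹)(4.90×10⁻³⁰)·cos40° / (1.61×10⁻⁹)² = 0.01302 V.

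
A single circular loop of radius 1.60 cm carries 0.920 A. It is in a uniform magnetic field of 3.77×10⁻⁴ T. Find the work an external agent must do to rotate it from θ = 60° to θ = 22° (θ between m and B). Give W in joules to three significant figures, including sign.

W ≈ -1.19×10⁻⁷ J

Magnetic moment m = IA = Iπa² = (0.920)·π·(0.0160)² = 7.399×10⁻⁴ A·m².
W_ext = ΔU = −mB cosθ₂ + mB cosθ₁ = mB(cosθ₁ − cosθ₂).
W = (7.399×10⁻⁴)(3.77×10⁻⁴)·(cos60° − cos22°) = (2.789×10⁻⁷)·(-0.4272) = -1.192×10⁻⁷ J.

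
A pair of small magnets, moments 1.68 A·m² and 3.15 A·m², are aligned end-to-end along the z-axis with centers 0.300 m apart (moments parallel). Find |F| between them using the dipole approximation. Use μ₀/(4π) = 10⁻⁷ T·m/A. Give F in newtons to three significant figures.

F ≈ 3.92×10⁻⁴ N

On-axis B of dipole 1: B = (μ₀/4π)·2m₁/r³. Force on dipole 2: F = m₂·dB/dr.
dB/dr = −(μ₀/4π)·6m₁/r⁴, so |F| = (μ₀/4π)·6m₁m₂/r⁴.
F = 6(10⁻⁷)(1.68)(3.15)/(0.300)⁴ = 3.920×10⁻⁴ N.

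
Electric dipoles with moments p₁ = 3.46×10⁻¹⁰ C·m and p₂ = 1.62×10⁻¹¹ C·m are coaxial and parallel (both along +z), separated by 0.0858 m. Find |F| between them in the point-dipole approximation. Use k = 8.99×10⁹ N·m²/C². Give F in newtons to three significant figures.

F ≈ 5.58×10⁻⁶ N

On-axis field of dipole 1 at distance r: E = 2kp₁/r³. Force on dipole 2 is F = p₂·dE/dr (gradient along axis).
dE/dr = −6kp₁/r⁴, so |F| = 6kp₁p₂/r⁴ (attractive for aligned moments).
F = 6(8.99×10⁹)(3.46×10⁻¹⁰)(1.62×10⁻¹¹)/(0.0858)⁴ = 5.579×10⁻⁶ N.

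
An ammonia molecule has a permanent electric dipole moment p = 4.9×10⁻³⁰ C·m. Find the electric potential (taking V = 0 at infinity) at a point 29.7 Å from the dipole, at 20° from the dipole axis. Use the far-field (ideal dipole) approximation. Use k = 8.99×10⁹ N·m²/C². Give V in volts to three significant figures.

The dipole potential is V = kp cosθ / r².
V = (8.99×10⁹)(4.90×10⁻³⁰)·cos20° / (2.97×10⁻⁹)² = 0.004693 V.

V ≈ 0.00469 V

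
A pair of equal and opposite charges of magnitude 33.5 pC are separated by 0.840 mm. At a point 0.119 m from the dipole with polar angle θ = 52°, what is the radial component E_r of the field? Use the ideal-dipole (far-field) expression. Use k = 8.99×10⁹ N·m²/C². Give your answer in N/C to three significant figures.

E_r ≈ 0.185 N/C

Dipole moment p = qd = (3.35×10⁻¹¹ C)(8.40×10⁻⁴ m) = 2.814×10⁻¹⁴ C·m.
For a dipole, E_r = (2kp cosθ)/r³.
kp/r³ = (8.99×10⁹)(2.814×10⁻¹⁴)/(0.119)³ = 0.1501 N/C.
E_r = 2·0.1501·cos52° = 0.1848 N/C.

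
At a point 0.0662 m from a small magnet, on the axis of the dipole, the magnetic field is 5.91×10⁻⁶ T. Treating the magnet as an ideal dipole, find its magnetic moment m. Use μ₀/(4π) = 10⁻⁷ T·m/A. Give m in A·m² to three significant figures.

m ≈ 0.00857 A·m²

On axis B = (μ₀/4π)·2m/r³, so m = Br³·4π/(μ₀·2).
m = (5.91×10⁻⁶)·(0.0662)³ / (2·10⁻⁷) = 0.008573 A·m².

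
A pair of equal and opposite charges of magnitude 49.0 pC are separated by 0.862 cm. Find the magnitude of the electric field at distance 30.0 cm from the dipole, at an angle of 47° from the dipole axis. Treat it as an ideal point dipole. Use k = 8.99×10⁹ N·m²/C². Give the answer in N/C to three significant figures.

Dipole moment p = qd = (4.90×10⁻¹¹ C)(0.00862 m) = 4.224×10⁻¹³ C·m.
At angle θ the dipole field magnitude is E = (kp/r³)·√(1 + 3cos²θ).
kp/r³ = (8.99×10⁹)(4.224×10⁻¹³) / (0.300)³ = 0.1406 N/C.
√(1 + 3cos²47°) = √(1 + 3·0.4651) = √2.3954 ≈ 1.5477.
E ≈ 0.1406 × 1.548 = 0.2177 N/C.

E ≈ 0.218 N/C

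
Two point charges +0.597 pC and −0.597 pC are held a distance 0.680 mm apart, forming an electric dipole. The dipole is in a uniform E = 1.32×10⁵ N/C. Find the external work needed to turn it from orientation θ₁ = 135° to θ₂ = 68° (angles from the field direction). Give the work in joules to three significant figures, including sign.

Dipole moment p = qd = (5.97×10⁻¹³ C)(6.80×10⁻⁴ m) = 4.06×10⁻¹⁶ C·m.
W_ext = ΔU = U(θ₂) − U(θ₁) = −pE cosθ₂ − (−pE cosθ₁) = pE(cosθ₁ − cosθ₂).
W = (4.06×10⁻¹⁶)(1.32×10⁵)·(cos135° − cos68°) = (5.359×10⁻¹¹)·(-1.0817) = -5.797×10⁻¹¹ J.

W ≈ -5.80×10⁻¹¹ J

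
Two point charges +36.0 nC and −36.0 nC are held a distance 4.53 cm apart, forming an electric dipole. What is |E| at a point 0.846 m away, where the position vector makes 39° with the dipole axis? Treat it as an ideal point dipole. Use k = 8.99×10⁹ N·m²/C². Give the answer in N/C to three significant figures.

E ≈ 40.6 N/C

Dipole moment p = qd = (3.60×10⁻⁸ C)(0.0453 m) = 1.631×10⁻⁹ C·m.
At angle θ the dipole field magnitude is E = (kp/r³)·√(1 + 3cos²θ).
kp/r³ = (8.99×10⁹)(1.631×10⁻⁹) / (0.846)³ = 24.22 N/C.
√(1 + 3cos²39°) = √(1 + 3·0.6040) = √2.8119 ≈ 1.6769.
E ≈ 24.22 × 1.677 = 40.61 N/C.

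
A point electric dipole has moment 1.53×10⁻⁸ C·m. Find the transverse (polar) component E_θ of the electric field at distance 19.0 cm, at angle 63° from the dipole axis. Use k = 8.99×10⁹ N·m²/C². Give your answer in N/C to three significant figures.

For a dipole, E_θ = (kp sinθ)/r³.
kp/r³ = (8.99×10⁹)(1.53×10⁻⁸)/(0.190)³ = 2.005×10⁴ N/C.
E_θ = 2.005×10⁴·sin63° = 1.787×10⁴ N/C.

E_θ ≈ 1.79×10⁴ N/C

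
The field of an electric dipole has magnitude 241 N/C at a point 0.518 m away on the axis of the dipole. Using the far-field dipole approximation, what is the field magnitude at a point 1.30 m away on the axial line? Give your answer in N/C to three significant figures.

Dipole fields scale as 1/r³ in the far field; the geometry is the same at both points.
E₂ = E₁ · (r₁/r₂)³ = 241 · (0.518/1.30)³.
(r₁/r₂)³ = (0.3985)³ = 0.06326.
E₂ ≈ 15.25 N/C.

E ≈ 15.2 N/C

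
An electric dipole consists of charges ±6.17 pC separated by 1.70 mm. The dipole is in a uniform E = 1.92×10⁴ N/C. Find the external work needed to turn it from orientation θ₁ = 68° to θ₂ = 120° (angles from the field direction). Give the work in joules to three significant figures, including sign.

W ≈ 1.76×10⁻¹⁰ J

Dipole moment p = qd = (6.17×10⁻¹² C)(0.00170 m) = 1.049×10⁻¹⁴ C·m.
W_ext = ΔU = U(θ₂) − U(θ₁) = −pE cosθ₂ − (−pE cosθ₁) = pE(cosθ₁ − cosθ₂).
W = (1.049×10⁻¹⁴)(1.92×10⁴)·(cos68° − cos120°) = (2.014×10⁻¹⁰)·(+0.8746) = 1.762×10⁻¹⁰ J.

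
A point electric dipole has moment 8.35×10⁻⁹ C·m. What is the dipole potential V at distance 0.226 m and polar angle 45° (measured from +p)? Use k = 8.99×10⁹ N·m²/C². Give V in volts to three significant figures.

V ≈ 1040 V

The dipole potential is V = kp cosθ / r².
V = (8.99×10⁹)(8.35×10⁻⁹)·cos45° / (0.226)² = 1039 V.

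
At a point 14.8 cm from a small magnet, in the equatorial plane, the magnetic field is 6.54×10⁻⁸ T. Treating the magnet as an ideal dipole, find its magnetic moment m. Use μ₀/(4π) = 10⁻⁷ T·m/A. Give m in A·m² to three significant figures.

In the equatorial plane B = (μ₀/4π)·m/r³, so m = Br³·4π/(μ₀).
m = (6.54×10⁻⁸)·(0.148)³ / (10⁻⁷) = 0.002120 A·m².

m ≈ 0.00212 A·m²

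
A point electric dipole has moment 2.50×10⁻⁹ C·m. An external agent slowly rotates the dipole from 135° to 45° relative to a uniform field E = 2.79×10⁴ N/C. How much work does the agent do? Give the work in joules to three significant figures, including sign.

W ≈ -9.86×10⁻⁵ J

W_ext = ΔU = U(θ₂) − U(θ₁) = −pE cosθ₂ − (−pE cosθ₁) = pE(cosθ₁ − cosθ₂).
W = (2.50×10⁻⁹)(2.79×10⁴)·(cos135° − cos45°) = (6.975×10⁻⁵)·(-1.4142) = -9.864×10⁻⁵ J.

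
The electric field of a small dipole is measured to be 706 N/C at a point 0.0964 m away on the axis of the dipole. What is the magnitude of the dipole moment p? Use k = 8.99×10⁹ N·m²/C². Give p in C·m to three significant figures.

p ≈ 3.52×10⁻¹¹ C·m

On axis E = 2kp/r³, so p = Er³/(2k).
p = (706)·(0.0964)³ / (2·8.99×10⁹) = 3.518×10⁻¹¹ C·m.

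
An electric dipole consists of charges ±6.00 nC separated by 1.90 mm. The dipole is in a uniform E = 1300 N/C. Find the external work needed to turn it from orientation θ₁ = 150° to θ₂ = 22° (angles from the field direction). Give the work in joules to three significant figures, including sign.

Dipole moment p = qd = (6.00×10⁻⁹ C)(0.00190 m) = 1.14×10⁻¹¹ C·m.
W_ext = ΔU = U(θ₂) − U(θ₁) = −pE cosθ₂ − (−pE cosθ₁) = pE(cosθ₁ − cosθ₂).
W = (1.14×10⁻¹¹)(1300)·(cos150° − cos22°) = (1.482×10⁻⁸)·(-1.7932) = -2.658×10⁻⁸ J.

W ≈ -2.66×10⁻⁸ J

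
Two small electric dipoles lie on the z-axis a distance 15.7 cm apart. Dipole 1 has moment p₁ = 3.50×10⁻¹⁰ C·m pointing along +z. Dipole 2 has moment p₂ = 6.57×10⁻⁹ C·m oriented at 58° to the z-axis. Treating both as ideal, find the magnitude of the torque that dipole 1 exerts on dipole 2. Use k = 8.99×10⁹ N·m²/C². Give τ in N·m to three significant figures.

τ ≈ 9.06×10⁻⁶ N·m

The second dipole sits on the axis of the first, so the field there is axial: E₁ = 2kp₁/r³ along +z.
E₁ = 2(8.99×10⁹)(3.50×10⁻¹⁰)/(0.157)³ = 1626 N/C.
Torque on the second dipole: τ = p₂ E₁ sinθ.
τ = (6.57×10⁻⁹)(1626)·sin58° = 9.060×10⁻⁶ N·m.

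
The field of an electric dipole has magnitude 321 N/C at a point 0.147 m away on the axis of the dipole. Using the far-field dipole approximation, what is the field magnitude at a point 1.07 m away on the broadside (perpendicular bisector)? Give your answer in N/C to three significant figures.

E ≈ 0.416 N/C

Dipole fields scale as 1/r³ in the far field.
The axial field is twice the equatorial field at the same r, so the geometry factor is 1/2.
E₂ = E₁ · (1/2) · (r₁/r₂)³ = 321 · 0.5 · (0.147/1.07)³.
(r₁/r₂)³ = (0.1374)³ = 0.002593.
E₂ ≈ 0.4162 N/C.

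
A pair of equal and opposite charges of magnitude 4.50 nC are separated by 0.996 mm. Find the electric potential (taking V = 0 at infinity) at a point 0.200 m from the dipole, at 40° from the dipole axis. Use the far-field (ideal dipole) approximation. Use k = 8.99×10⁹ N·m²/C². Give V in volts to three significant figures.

Dipole moment p = qd = (4.50×10⁻⁹ C)(9.96×10⁻⁴ m) = 4.482×10⁻¹² C·m.
The dipole potential is V = kp cosθ / r².
V = (8.99×10⁹)(4.482×10⁻¹²)·cos40° / (0.200)² = 0.7717 V.

V ≈ 0.772 V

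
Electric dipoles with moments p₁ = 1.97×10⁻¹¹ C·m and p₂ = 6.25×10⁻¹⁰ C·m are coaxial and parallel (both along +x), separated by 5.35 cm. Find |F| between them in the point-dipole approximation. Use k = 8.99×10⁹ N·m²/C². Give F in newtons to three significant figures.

F ≈ 8.11×10⁻⁵ N

On-axis field of dipole 1 at distance r: E = 2kp₁/r³. Force on dipole 2 is F = p₂·dE/dr (gradient along axis).
dE/dr = −6kp₁/r⁴, so |F| = 6kp₁p₂/r⁴ (attractive for aligned moments).
F = 6(8.99×10⁹)(1.97×10⁻¹¹)(6.25×10⁻¹⁰)/(0.0535)⁴ = 8.107×10⁻⁵ N.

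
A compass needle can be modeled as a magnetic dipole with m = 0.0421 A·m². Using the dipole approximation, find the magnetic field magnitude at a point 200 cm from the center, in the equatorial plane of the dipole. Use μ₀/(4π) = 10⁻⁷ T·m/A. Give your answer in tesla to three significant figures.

B ≈ 5.26×10⁻¹⁰ T

In the equatorial plane B = (μ₀/4π)·m/r³ (half the axial value).
B = (10⁻⁷)·(0.0421) / (2.00)³ = 5.262×10⁻¹⁰ T.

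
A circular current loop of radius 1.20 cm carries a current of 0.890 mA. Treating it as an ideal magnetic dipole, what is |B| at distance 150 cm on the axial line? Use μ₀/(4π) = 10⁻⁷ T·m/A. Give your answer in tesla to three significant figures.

B ≈ 2.39×10⁻¹⁴ T

Magnetic moment m = IA = Iπa² = (8.90×10⁻⁴)·π·(0.0120)² = 4.026×10⁻⁷ A·m².
On axis B = (μ₀/4π)·2m/r³.
B = 2·(10⁻⁷)·(4.026×10⁻⁷) / (1.50)³ = 2.386×10⁻¹⁴ T.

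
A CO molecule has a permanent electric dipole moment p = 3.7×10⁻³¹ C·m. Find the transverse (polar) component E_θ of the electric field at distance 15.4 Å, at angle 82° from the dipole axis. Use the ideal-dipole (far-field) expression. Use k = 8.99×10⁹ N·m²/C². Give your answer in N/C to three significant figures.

E_θ ≈ 9.02×10⁵ N/C

For a dipole, E_θ = (kp sinθ)/r³.
kp/r³ = (8.99×10⁹)(3.70×10⁻³¹)/(1.54×10⁻⁹)³ = 9.108×10⁵ N/C.
E_θ = 9.108×10⁵·sin82° = 9.019×10⁵ N/C.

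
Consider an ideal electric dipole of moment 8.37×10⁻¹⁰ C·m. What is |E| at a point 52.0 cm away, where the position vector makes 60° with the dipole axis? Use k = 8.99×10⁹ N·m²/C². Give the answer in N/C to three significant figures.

E ≈ 70.8 N/C

At angle θ the dipole field magnitude is E = (kp/r³)·√(1 + 3cos²θ).
kp/r³ = (8.99×10⁹)(8.37×10⁻¹⁰) / (0.520)³ = 53.51 N/C.
√(1 + 3cos²60°) = √(1 + 3·0.2500) = √1.7500 ≈ 1.3229.
E ≈ 53.51 × 1.323 = 70.79 N/C.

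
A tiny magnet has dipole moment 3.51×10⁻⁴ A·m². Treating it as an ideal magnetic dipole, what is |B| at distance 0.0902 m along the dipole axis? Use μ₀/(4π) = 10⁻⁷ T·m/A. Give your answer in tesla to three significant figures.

On axis B = (μ₀/4π)·2m/r³.
B = 2·(10⁻⁷)·(3.51×10⁻⁴) / (0.0902)³ = 9.566×10⁻⁸ T.

B ≈ 9.57×10⁻⁸ T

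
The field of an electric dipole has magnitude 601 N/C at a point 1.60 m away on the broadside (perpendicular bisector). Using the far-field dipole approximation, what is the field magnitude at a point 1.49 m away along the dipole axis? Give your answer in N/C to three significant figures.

Dipole fields scale as 1/r³ in the far field.
The axial field is twice the equatorial field at the same r, so the geometry factor is 2/1.
E₂ = E₁ · (2/1) · (r₁/r₂)³ = 601 · 2 · (1.60/1.49)³.
(r₁/r₂)³ = (1.074)³ = 1.238.
E₂ ≈ 1488 N/C.

E ≈ 1490 N/C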